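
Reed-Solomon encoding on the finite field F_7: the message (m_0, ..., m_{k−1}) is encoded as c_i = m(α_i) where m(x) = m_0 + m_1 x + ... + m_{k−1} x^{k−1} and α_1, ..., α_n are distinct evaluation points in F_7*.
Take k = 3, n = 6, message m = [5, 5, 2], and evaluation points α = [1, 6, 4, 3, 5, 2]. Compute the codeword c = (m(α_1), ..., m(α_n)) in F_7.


c = [5, 2, 1, 3, 3, 2]

Message polynomial: m(x) = 5 + 5·x + 2·x^2 (mod 7).
For each evaluation point α_i, compute m(α_i) mod 7:
  α_1 = 1: Horner steps 2 → 0 → 5, so m(1) = 5.
  α_2 = 6: Horner steps 2 → 3 → 2, so m(6) = 2.
  α_3 = 4: Horner steps 2 → 6 → 1, so m(4) = 1.
  α_4 = 3: Horner steps 2 → 4 → 3, so m(3) = 3.
  α_5 = 5: Horner steps 2 → 1 → 3, so m(5) = 3.
  α_6 = 2: Horner steps 2 → 2 → 2, so m(2) = 2.
Codeword c = [5, 2, 1, 3, 3, 2] ∈ F_7^6.


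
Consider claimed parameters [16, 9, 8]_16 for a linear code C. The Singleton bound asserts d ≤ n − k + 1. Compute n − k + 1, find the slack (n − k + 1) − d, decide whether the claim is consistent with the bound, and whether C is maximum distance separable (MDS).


Singleton RHS = n − k + 1 = 8, slack = 0, bound satisfied, MDS.

Singleton bound: d ≤ n − k + 1.
Here n = 16, k = 9, so n − k + 1 = 8.
Given d = 8, check d ≤ 8: YES.
Slack = (n − k + 1) − d = 0.
The code is MDS (slack = 0).
Description: the claimed parameters are [16, 9, 8]_16; such a code would be MDS (meets Singleton bound).


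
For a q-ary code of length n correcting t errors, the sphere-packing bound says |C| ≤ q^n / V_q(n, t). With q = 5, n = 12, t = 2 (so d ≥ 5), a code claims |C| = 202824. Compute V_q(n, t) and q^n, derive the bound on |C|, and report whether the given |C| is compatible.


V_q(n, t) = 1105, q^n = 244140625, Hamming bound = 220941, |C| = 202824 ≤ bound (satisfied).

Step 1: Compute V_q(n, t) = Σ_{j=0}^2 C(n, j) (q−1)^j.
  j = 0: C(12,0)·(4)^0 = 1·1 = 1.
  j = 1: C(12,1)·(4)^1 = 12·4 = 48.
  j = 2: C(12,2)·(4)^2 = 66·16 = 1056.
  V_q(n, t) = 1 + 48 + 1056 = 1105.
Step 2: q^n = 5^12 = 244140625.
Step 3: Hamming bound ⌊q^n / V_q(n,t)⌋ = ⌊244140625/1105⌋ = 220941.
Step 4: Compare |C| = 202824 to 220941: satisfied.
The claimed |C| lies below the Hamming bound.


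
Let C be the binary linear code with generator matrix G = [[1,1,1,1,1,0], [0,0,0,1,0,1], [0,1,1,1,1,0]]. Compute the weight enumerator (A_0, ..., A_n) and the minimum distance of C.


Weight distribution: A_0 = 1, A_1 = 1, A_2 = 1, A_3 = 1, A_4 = 2, A_5 = 2. Minimum distance d = 1.

Enumerate all 2^3 = 8 messages m ∈ F_2^3.
For each, compute codeword c = mG in F_2^6, then tally its weight.
  m = 000 → c = 000000, weight = 0.
  m = 100 → c = 111110, weight = 5.
  m = 010 → c = 000101, weight = 2.
  m = 110 → c = 111011, weight = 5.
  m = 001 → c = 011110, weight = 4.
  m = 101 → c = 100000, weight = 1.
  m = 011 → c = 011011, weight = 4.
  m = 111 → c = 100101, weight = 3.
Tally weights:
  weight 0: 1 codewords.
  weight 1: 1 codewords.
  weight 2: 1 codewords.
  weight 3: 1 codewords.
  weight 4: 2 codewords.
  weight 5: 2 codewords.
Minimum distance d = smallest w > 0 with A_w > 0 = 1.
Sanity: Σ A_w = 8 = 2^3 = 8 ✓.


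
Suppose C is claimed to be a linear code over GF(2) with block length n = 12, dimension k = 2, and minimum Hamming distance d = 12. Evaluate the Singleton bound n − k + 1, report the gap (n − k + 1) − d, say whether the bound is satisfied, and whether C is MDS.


Singleton RHS = n − k + 1 = 11, slack = -1, bound violated (no such code; not MDS).

Singleton bound: d ≤ n − k + 1.
Here n = 12, k = 2, so n − k + 1 = 11.
Given d = 12, check d ≤ 11: NO.
Slack = (n − k + 1) − d = -1.
The slack is negative: d = 12 exceeds n − k + 1 = 11 by 1, so the Singleton bound is violated and no linear [12, 2, 12]_2 code can exist. In particular it is not MDS (MDS requires d = n − k + 1 exactly).
Description: the claimed parameters are [12, 2, 12]_2; such a code would be impossible (violates the Singleton bound).


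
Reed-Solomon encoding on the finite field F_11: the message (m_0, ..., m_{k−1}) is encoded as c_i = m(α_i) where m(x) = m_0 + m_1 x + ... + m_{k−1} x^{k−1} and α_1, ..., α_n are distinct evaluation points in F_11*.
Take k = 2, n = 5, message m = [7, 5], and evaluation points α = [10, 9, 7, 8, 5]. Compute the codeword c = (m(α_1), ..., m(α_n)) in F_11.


c = [2, 8, 9, 3, 10]

Message polynomial: m(x) = 7 + 5·x (mod 11).
For each evaluation point α_i, compute m(α_i) mod 11:
  α_1 = 10: Horner steps 5 → 2, so m(10) = 2.
  α_2 = 9: Horner steps 5 → 8, so m(9) = 8.
  α_3 = 7: Horner steps 5 → 9, so m(7) = 9.
  α_4 = 8: Horner steps 5 → 3, so m(8) = 3.
  α_5 = 5: Horner steps 5 → 10, so m(5) = 10.
Codeword c = [2, 8, 9, 3, 10] ∈ F_11^5.


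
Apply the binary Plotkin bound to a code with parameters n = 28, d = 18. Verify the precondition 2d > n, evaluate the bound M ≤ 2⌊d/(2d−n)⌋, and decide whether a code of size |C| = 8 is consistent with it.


Plotkin bound M ≤ 4; given |C| = 8 > bound (violated).

Check applicability: 2d = 36, n = 28.
2d − n = 8 > 0, so Plotkin applies.
Compute d/(2d−n) = 18/8 ≈ 2.2500.
⌊d/(2d−n)⌋ = 2.
Plotkin bound: M ≤ 2·2 = 4.
Given |C| = 8, check: VIOLATED.
This |C| is above the Plotkin bound, so no binary code with n = 28, d = 18 and 8 codewords exists.


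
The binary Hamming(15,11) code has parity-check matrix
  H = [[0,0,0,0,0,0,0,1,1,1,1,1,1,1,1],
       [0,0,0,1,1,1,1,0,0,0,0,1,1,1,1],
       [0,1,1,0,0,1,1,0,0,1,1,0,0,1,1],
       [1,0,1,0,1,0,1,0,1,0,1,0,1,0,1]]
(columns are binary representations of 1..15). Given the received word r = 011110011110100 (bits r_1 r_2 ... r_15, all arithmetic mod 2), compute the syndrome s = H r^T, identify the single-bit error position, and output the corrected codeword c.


s = (1, 1, 0, 1)^T, error position = 13, corrected codeword c = 011110011110000

Compute s = H r^T mod 2 one row at a time:
  s_1 = 1 + 1 + 1 + 1 + 0 + 1 + 0 + 0 = 5 ≡ 1 (mod 2).
  s_2 = 1 + 1 + 0 + 0 + 0 + 1 + 0 + 0 = 3 ≡ 1 (mod 2).
  s_3 = 1 + 1 + 0 + 0 + 1 + 1 + 0 + 0 = 4 ≡ 0 (mod 2).
  s_4 = 0 + 1 + 1 + 0 + 1 + 1 + 1 + 0 = 5 ≡ 1 (mod 2).
s = (1, 1, 0, 1)^T — this equals column 13 of H (binary 1101), so error is at position 13.
Correct: flip bit 13 of r = 011110011110100 to get c = 011110011110000.


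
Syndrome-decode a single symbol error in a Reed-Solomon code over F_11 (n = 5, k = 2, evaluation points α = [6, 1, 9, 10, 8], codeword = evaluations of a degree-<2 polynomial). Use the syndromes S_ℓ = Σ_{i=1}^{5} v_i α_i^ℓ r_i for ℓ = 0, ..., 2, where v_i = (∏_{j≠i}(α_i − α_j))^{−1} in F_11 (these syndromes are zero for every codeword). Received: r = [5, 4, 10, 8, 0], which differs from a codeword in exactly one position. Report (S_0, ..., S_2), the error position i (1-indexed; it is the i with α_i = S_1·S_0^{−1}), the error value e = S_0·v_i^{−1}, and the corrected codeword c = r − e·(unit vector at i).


S = (9, 6, 4), error at position 5, error magnitude e = 10, c = [5, 4, 10, 8, 1].

Step 1: column multipliers v_i = (∏_{j≠i}(α_i − α_j))^{−1} mod 11.
  i = 1 (α = 6): (6−1)(6−9)(6−10)(6−8) = 5·(−3)·(−4)·(−2) = −120 ≡ 1, so v_1 = 1^{−1} = 1 (mod 11).
  i = 2 (α = 1): (1−6)(1−9)(1−10)(1−8) = (−5)·(−8)·(−9)·(−7) = 2520 ≡ 1, so v_2 = 1^{−1} = 1 (mod 11).
  i = 3 (α = 9): (9−6)(9−1)(9−10)(9−8) = 3·8·(−1)·1 = −24 ≡ 9, so v_3 = 9^{−1} = 5 (mod 11).
  i = 4 (α = 10): (10−6)(10−1)(10−9)(10−8) = 4·9·1·2 = 72 ≡ 6, so v_4 = 6^{−1} = 2 (mod 11).
  i = 5 (α = 8): (8−6)(8−1)(8−9)(8−10) = 2·7·(−1)·(−2) = 28 ≡ 6, so v_5 = 6^{−1} = 2 (mod 11).
  v = [1, 1, 5, 2, 2].
Step 2: syndromes of r = [5, 4, 10, 8, 0] (all sums mod 11).
  S_0 = Σ v_i r_i = 1·5 + 1·4 + 5·10 + 2·8 + 2·0 = 75 ≡ 9.
  S_1 = Σ v_i α_i r_i = 1·6·5 + 1·1·4 + 5·9·10 + 2·10·8 + 2·8·0 = 644 ≡ 6.
  α_i^2 mod 11 = [3, 1, 4, 1, 9].
  S_2 = Σ v_i α_i^2 r_i = 1·3·5 + 1·1·4 + 5·4·10 + 2·1·8 + 2·9·0 = 235 ≡ 4.
  S = (9, 6, 4) ≠ 0, so r is not a codeword (an error is present).
Step 3: locate the error. For a single error e at position i, S_ℓ = v_i·e·α_i^ℓ, so α_err = S_1/S_0.
  S_0^{−1} = 9^{−1} = 5 (mod 11), so α_err = 6·5 = 30 ≡ 8 = α_5. Error position i = 5.
  Consistency check: S_2/S_1 = 4·2 = 8 ≡ 8 = α_err ✓ (single-error assumption holds).
Step 4: error magnitude e = S_0/v_5 = S_0·∏_{j≠5}(α_5 − α_j) = 9·6 = 54 ≡ 10 (mod 11).
Step 5: correct position 5: c_5 = r_5 − e = 0 − 10 ≡ 1 (mod 11). Hence c = [5, 4, 10, 8, 1].
  Check: interpolating c through the α_i gives m(x) = 6 + 9·x (degree < 2) with m(α_i) = c_i for every i, so c is indeed a codeword.


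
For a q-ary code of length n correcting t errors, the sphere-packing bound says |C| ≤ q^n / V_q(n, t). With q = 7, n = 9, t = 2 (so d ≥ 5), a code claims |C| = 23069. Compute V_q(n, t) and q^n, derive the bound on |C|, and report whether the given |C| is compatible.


V_q(n, t) = 1351, q^n = 40353607, Hamming bound = 29869, |C| = 23069 ≤ bound (satisfied).

Step 1: Compute V_q(n, t) = Σ_{j=0}^2 C(n, j) (q−1)^j.
  j = 0: C(9,0)·(6)^0 = 1·1 = 1.
  j = 1: C(9,1)·(6)^1 = 9·6 = 54.
  j = 2: C(9,2)·(6)^2 = 36·36 = 1296.
  V_q(n, t) = 1 + 54 + 1296 = 1351.
Step 2: q^n = 7^9 = 40353607.
Step 3: Hamming bound ⌊q^n / V_q(n,t)⌋ = ⌊40353607/1351⌋ = 29869.
Step 4: Compare |C| = 23069 to 29869: satisfied.
The claimed |C| lies below the Hamming bound.


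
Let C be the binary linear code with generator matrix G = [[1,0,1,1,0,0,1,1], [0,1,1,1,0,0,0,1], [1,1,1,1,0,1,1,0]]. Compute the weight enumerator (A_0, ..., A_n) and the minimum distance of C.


Weight distribution: A_0 = 1, A_3 = 3, A_4 = 2, A_5 = 1, A_6 = 1. Minimum distance d = 3.

Enumerate all 2^3 = 8 messages m ∈ F_2^3.
For each, compute codeword c = mG in F_2^8, then tally its weight.
  m = 000 → c = 00000000, weight = 0.
  m = 100 → c = 10110011, weight = 5.
  m = 010 → c = 01110001, weight = 4.
  m = 110 → c = 11000010, weight = 3.
  m = 001 → c = 11110110, weight = 6.
  m = 101 → c = 01000101, weight = 3.
  m = 011 → c = 10000111, weight = 4.
  m = 111 → c = 00110100, weight = 3.
Tally weights:
  weight 0: 1 codewords.
  weight 3: 3 codewords.
  weight 4: 2 codewords.
  weight 5: 1 codewords.
  weight 6: 1 codewords.
Minimum distance d = smallest w > 0 with A_w > 0 = 3.
Sanity: Σ A_w = 8 = 2^3 = 8 ✓.


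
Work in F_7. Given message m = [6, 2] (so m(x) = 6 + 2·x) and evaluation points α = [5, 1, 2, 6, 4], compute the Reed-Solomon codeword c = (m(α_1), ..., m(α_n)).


c = [2, 1, 3, 4, 0]

Message polynomial: m(x) = 6 + 2·x (mod 7).
For each evaluation point α_i, compute m(α_i) mod 7:
  α_1 = 5: Horner steps 2 → 2, so m(5) = 2.
  α_2 = 1: Horner steps 2 → 1, so m(1) = 1.
  α_3 = 2: Horner steps 2 → 3, so m(2) = 3.
  α_4 = 6: Horner steps 2 → 4, so m(6) = 4.
  α_5 = 4: Horner steps 2 → 0, so m(4) = 0.
Codeword c = [2, 1, 3, 4, 0] ∈ F_7^5.


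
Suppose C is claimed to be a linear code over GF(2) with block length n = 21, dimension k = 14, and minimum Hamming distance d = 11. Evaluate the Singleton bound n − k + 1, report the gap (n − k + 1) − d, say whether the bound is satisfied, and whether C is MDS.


Singleton RHS = n − k + 1 = 8, slack = -3, bound violated (no such code; not MDS).

Singleton bound: d ≤ n − k + 1.
Here n = 21, k = 14, so n − k + 1 = 8.
Given d = 11, check d ≤ 8: NO.
Slack = (n − k + 1) − d = -3.
The slack is negative: d = 11 exceeds n − k + 1 = 8 by 3, so the Singleton bound is violated and no linear [21, 14, 11]_2 code can exist. In particular it is not MDS (MDS requires d = n − k + 1 exactly).
Description: the claimed parameters are [21, 14, 11]_2; such a code would be impossible (violates the Singleton bound).


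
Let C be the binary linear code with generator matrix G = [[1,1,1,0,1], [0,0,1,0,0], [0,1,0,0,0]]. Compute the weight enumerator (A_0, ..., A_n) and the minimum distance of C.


Weight distribution: A_0 = 1, A_1 = 2, A_2 = 2, A_3 = 2, A_4 = 1. Minimum distance d = 1.

Enumerate all 2^3 = 8 messages m ∈ F_2^3.
For each, compute codeword c = mG in F_2^5, then tally its weight.
  m = 000 → c = 00000, weight = 0.
  m = 100 → c = 11101, weight = 4.
  m = 010 → c = 00100, weight = 1.
  m = 110 → c = 11001, weight = 3.
  m = 001 → c = 01000, weight = 1.
  m = 101 → c = 10101, weight = 3.
  m = 011 → c = 01100, weight = 2.
  m = 111 → c = 10001, weight = 2.
Tally weights:
  weight 0: 1 codewords.
  weight 1: 2 codewords.
  weight 2: 2 codewords.
  weight 3: 2 codewords.
  weight 4: 1 codewords.
Minimum distance d = smallest w > 0 with A_w > 0 = 1.
Sanity: Σ A_w = 8 = 2^3 = 8 ✓.


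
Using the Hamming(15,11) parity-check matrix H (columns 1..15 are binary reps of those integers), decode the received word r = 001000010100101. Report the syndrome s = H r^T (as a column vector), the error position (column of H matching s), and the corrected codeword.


s = (0, 0, 1, 1)^T, error position = 3, corrected codeword c = 000000010100101

Compute s = H r^T mod 2 one row at a time:
  s_1 = 1 + 0 + 1 + 0 + 0 + 1 + 0 + 1 = 4 ≡ 0 (mod 2).
  s_2 = 0 + 0 + 0 + 0 + 0 + 1 + 0 + 1 = 2 ≡ 0 (mod 2).
  s_3 = 0 + 1 + 0 + 0 + 1 + 0 + 0 + 1 = 3 ≡ 1 (mod 2).
  s_4 = 0 + 1 + 0 + 0 + 0 + 0 + 1 + 1 = 3 ≡ 1 (mod 2).
s = (0, 0, 1, 1)^T — this equals column 3 of H (binary 0011), so error is at position 3.
Correct: flip bit 3 of r = 001000010100101 to get c = 000000010100101.


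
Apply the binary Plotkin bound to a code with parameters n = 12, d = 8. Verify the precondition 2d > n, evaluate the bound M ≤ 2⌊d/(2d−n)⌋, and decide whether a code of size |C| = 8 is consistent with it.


Plotkin bound M ≤ 4; given |C| = 8 > bound (violated).

Check applicability: 2d = 16, n = 12.
2d − n = 4 > 0, so Plotkin applies.
Compute d/(2d−n) = 8/4 ≈ 2.0000.
⌊d/(2d−n)⌋ = 2.
Plotkin bound: M ≤ 2·2 = 4.
Given |C| = 8, check: VIOLATED.
This |C| is above the Plotkin bound, so no binary code with n = 12, d = 8 and 8 codewords exists.


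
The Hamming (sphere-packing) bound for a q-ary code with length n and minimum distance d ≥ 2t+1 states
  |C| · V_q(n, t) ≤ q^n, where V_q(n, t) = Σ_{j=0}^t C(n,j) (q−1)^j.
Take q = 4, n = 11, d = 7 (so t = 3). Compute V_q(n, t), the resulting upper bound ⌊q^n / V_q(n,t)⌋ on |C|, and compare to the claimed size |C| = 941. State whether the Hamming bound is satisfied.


V_q(n, t) = 4984, q^n = 4194304, Hamming bound = 841, |C| = 941 > bound (violated).

Step 1: Compute V_q(n, t) = Σ_{j=0}^3 C(n, j) (q−1)^j.
  j = 0: C(11,0)·(3)^0 = 1·1 = 1.
  j = 1: C(11,1)·(3)^1 = 11·3 = 33.
  j = 2: C(11,2)·(3)^2 = 55·9 = 495.
  j = 3: C(11,3)·(3)^3 = 165·27 = 4455.
  V_q(n, t) = 1 + 33 + 495 + 4455 = 4984.
Step 2: q^n = 4^11 = 4194304.
Step 3: Hamming bound ⌊q^n / V_q(n,t)⌋ = ⌊4194304/4984⌋ = 841.
Step 4: Compare |C| = 941 to 841: violated.
The claimed |C| lies above the Hamming bound, so no 4-ary code of length 11 with d ≥ 7 can have 941 codewords.


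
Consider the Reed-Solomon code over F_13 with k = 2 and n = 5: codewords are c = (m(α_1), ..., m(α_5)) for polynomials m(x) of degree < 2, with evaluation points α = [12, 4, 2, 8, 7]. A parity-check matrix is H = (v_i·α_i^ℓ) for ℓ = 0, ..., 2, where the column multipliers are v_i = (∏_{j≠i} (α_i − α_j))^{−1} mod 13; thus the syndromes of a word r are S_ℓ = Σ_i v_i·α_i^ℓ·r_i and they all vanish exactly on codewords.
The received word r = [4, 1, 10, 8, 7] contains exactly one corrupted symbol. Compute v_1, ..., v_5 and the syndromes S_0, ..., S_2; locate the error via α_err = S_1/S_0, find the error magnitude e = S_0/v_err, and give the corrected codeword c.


S = (8, 12, 5), error at position 4, error magnitude e = 12, c = [4, 1, 10, 9, 7].

Step 1: column multipliers v_i = (∏_{j≠i}(α_i − α_j))^{−1} mod 13.
  i = 1 (α = 12): (12−4)(12−2)(12−8)(12−7) = 8·10·4·5 = 1600 ≡ 1, so v_1 = 1^{−1} = 1 (mod 13).
  i = 2 (α = 4): (4−12)(4−2)(4−8)(4−7) = (−8)·2·(−4)·(−3) = −192 ≡ 3, so v_2 = 3^{−1} = 9 (mod 13).
  i = 3 (α = 2): (2−12)(2−4)(2−8)(2−7) = (−10)·(−2)·(−6)·(−5) = 600 ≡ 2, so v_3 = 2^{−1} = 7 (mod 13).
  i = 4 (α = 8): (8−12)(8−4)(8−2)(8−7) = (−4)·4·6·1 = −96 ≡ 8, so v_4 = 8^{−1} = 5 (mod 13).
  i = 5 (α = 7): (7−12)(7−4)(7−2)(7−8) = (−5)·3·5·(−1) = 75 ≡ 10, so v_5 = 10^{−1} = 4 (mod 13).
  v = [1, 9, 7, 5, 4].
Step 2: syndromes of r = [4, 1, 10, 8, 7] (all sums mod 13).
  S_0 = Σ v_i r_i = 1·4 + 9·1 + 7·10 + 5·8 + 4·7 = 151 ≡ 8.
  S_1 = Σ v_i α_i r_i = 1·12·4 + 9·4·1 + 7·2·10 + 5·8·8 + 4·7·7 = 740 ≡ 12.
  α_i^2 mod 13 = [1, 3, 4, 12, 10].
  S_2 = Σ v_i α_i^2 r_i = 1·1·4 + 9·3·1 + 7·4·10 + 5·12·8 + 4·10·7 = 1071 ≡ 5.
  S = (8, 12, 5) ≠ 0, so r is not a codeword (an error is present).
Step 3: locate the error. For a single error e at position i, S_ℓ = v_i·e·α_i^ℓ, so α_err = S_1/S_0.
  S_0^{−1} = 8^{−1} = 5 (mod 13), so α_err = 12·5 = 60 ≡ 8 = α_4. Error position i = 4.
  Consistency check: S_2/S_1 = 5·12 = 60 ≡ 8 = α_err ✓ (single-error assumption holds).
Step 4: error magnitude e = S_0/v_4 = S_0·∏_{j≠4}(α_4 − α_j) = 8·8 = 64 ≡ 12 (mod 13).
Step 5: correct position 4: c_4 = r_4 − e = 8 − 12 ≡ 9 (mod 13). Hence c = [4, 1, 10, 9, 7].
  Check: interpolating c through the α_i gives m(x) = 6 + 2·x (degree < 2) with m(α_i) = c_i for every i, so c is indeed a codeword.


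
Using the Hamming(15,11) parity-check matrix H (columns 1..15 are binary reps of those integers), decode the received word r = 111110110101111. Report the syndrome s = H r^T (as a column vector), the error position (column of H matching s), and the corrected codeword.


s = (0, 1, 0, 0)^T, error position = 4, corrected codeword c = 111010110101111

Compute s = H r^T mod 2 one row at a time:
  s_1 = 1 + 0 + 1 + 0 + 1 + 1 + 1 + 1 = 6 ≡ 0 (mod 2).
  s_2 = 1 + 1 + 0 + 1 + 1 + 1 + 1 + 1 = 7 ≡ 1 (mod 2).
  s_3 = 1 + 1 + 0 + 1 + 1 + 0 + 1 + 1 = 6 ≡ 0 (mod 2).
  s_4 = 1 + 1 + 1 + 1 + 0 + 0 + 1 + 1 = 6 ≡ 0 (mod 2).
s = (0, 1, 0, 0)^T — this equals column 4 of H (binary 0100), so error is at position 4.
Correct: flip bit 4 of r = 111110110101111 to get c = 111010110101111.


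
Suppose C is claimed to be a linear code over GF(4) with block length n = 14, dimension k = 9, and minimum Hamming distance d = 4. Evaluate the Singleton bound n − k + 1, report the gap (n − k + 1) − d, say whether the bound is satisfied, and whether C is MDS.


Singleton RHS = n − k + 1 = 6, slack = 2, bound satisfied, not MDS.

Singleton bound: d ≤ n − k + 1.
Here n = 14, k = 9, so n − k + 1 = 6.
Given d = 4, check d ≤ 6: YES.
Slack = (n − k + 1) − d = 2.
The code is NOT MDS (slack = 2 > 0).
Description: the claimed parameters are [14, 9, 4]_4; such a code would be non-MDS.


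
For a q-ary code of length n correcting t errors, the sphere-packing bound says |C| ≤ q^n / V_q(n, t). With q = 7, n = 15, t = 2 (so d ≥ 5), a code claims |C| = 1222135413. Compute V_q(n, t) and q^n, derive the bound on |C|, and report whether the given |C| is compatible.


V_q(n, t) = 3871, q^n = 4747561509943, Hamming bound = 1226443169, |C| = 1222135413 ≤ bound (satisfied).

Step 1: Compute V_q(n, t) = Σ_{j=0}^2 C(n, j) (q−1)^j.
  j = 0: C(15,0)·(6)^0 = 1·1 = 1.
  j = 1: C(15,1)·(6)^1 = 15·6 = 90.
  j = 2: C(15,2)·(6)^2 = 105·36 = 3780.
  V_q(n, t) = 1 + 90 + 3780 = 3871.
Step 2: q^n = 7^15 = 4747561509943.
Step 3: Hamming bound ⌊q^n / V_q(n,t)⌋ = ⌊4747561509943/3871⌋ = 1226443169.
Step 4: Compare |C| = 1222135413 to 1226443169: satisfied.
The claimed |C| lies below the Hamming bound.


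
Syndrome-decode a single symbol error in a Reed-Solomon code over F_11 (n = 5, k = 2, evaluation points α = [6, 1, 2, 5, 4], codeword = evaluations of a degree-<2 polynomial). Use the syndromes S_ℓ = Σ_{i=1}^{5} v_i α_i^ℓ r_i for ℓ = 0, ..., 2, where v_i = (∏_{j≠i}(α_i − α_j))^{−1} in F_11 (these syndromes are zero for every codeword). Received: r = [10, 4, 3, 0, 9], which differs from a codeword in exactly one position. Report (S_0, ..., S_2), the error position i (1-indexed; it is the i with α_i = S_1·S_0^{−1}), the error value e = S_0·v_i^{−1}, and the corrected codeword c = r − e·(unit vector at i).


S = (8, 10, 7), error at position 5, error magnitude e = 8, c = [10, 4, 3, 0, 1].

Step 1: column multipliers v_i = (∏_{j≠i}(α_i − α_j))^{−1} mod 11.
  i = 1 (α = 6): (6−1)(6−2)(6−5)(6−4) = 5·4·1·2 = 40 ≡ 7, so v_1 = 7^{−1} = 8 (mod 11).
  i = 2 (α = 1): (1−6)(1−2)(1−5)(1−4) = (−5)·(−1)·(−4)·(−3) = 60 ≡ 5, so v_2 = 5^{−1} = 9 (mod 11).
  i = 3 (α = 2): (2−6)(2−1)(2−5)(2−4) = (−4)·1·(−3)·(−2) = −24 ≡ 9, so v_3 = 9^{−1} = 5 (mod 11).
  i = 4 (α = 5): (5−6)(5−1)(5−2)(5−4) = (−1)·4·3·1 = −12 ≡ 10, so v_4 = 10^{−1} = 10 (mod 11).
  i = 5 (α = 4): (4−6)(4−1)(4−2)(4−5) = (−2)·3·2·(−1) = 12 ≡ 1, so v_5 = 1^{−1} = 1 (mod 11).
  v = [8, 9, 5, 10, 1].
Step 2: syndromes of r = [10, 4, 3, 0, 9] (all sums mod 11).
  S_0 = Σ v_i r_i = 8·10 + 9·4 + 5·3 + 10·0 + 1·9 = 140 ≡ 8.
  S_1 = Σ v_i α_i r_i = 8·6·10 + 9·1·4 + 5·2·3 + 10·5·0 + 1·4·9 = 582 ≡ 10.
  α_i^2 mod 11 = [3, 1, 4, 3, 5].
  S_2 = Σ v_i α_i^2 r_i = 8·3·10 + 9·1·4 + 5·4·3 + 10·3·0 + 1·5·9 = 381 ≡ 7.
  S = (8, 10, 7) ≠ 0, so r is not a codeword (an error is present).
Step 3: locate the error. For a single error e at position i, S_ℓ = v_i·e·α_i^ℓ, so α_err = S_1/S_0.
  S_0^{−1} = 8^{−1} = 7 (mod 11), so α_err = 10·7 = 70 ≡ 4 = α_5. Error position i = 5.
  Consistency check: S_2/S_1 = 7·10 = 70 ≡ 4 = α_err ✓ (single-error assumption holds).
Step 4: error magnitude e = S_0/v_5 = S_0·∏_{j≠5}(α_5 − α_j) = 8·1 = 8 ≡ 8 (mod 11).
Step 5: correct position 5: c_5 = r_5 − e = 9 − 8 ≡ 1 (mod 11). Hence c = [10, 4, 3, 0, 1].
  Check: interpolating c through the α_i gives m(x) = 5 + 10·x (degree < 2) with m(α_i) = c_i for every i, so c is indeed a codeword.


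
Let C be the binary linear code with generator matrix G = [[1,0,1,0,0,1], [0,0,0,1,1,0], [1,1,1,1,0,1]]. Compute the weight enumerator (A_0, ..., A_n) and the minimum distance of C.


Weight distribution: A_0 = 1, A_2 = 3, A_3 = 1, A_5 = 3. Minimum distance d = 2.

Enumerate all 2^3 = 8 messages m ∈ F_2^3.
For each, compute codeword c = mG in F_2^6, then tally its weight.
  m = 000 → c = 000000, weight = 0.
  m = 100 → c = 101001, weight = 3.
  m = 010 → c = 000110, weight = 2.
  m = 110 → c = 101111, weight = 5.
  m = 001 → c = 111101, weight = 5.
  m = 101 → c = 010100, weight = 2.
  m = 011 → c = 111011, weight = 5.
  m = 111 → c = 010010, weight = 2.
Tally weights:
  weight 0: 1 codewords.
  weight 2: 3 codewords.
  weight 3: 1 codewords.
  weight 5: 3 codewords.
Minimum distance d = smallest w > 0 with A_w > 0 = 2.
Sanity: Σ A_w = 8 = 2^3 = 8 ✓.


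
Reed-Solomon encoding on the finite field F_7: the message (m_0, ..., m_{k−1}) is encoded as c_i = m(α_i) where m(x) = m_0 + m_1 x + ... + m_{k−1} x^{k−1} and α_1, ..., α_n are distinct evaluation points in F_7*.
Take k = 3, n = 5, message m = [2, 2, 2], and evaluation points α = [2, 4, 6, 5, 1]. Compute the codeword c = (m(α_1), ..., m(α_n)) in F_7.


c = [0, 0, 2, 6, 6]

Message polynomial: m(x) = 2 + 2·x + 2·x^2 (mod 7).
For each evaluation point α_i, compute m(α_i) mod 7:
  α_1 = 2: Horner steps 2 → 6 → 0, so m(2) = 0.
  α_2 = 4: Horner steps 2 → 3 → 0, so m(4) = 0.
  α_3 = 6: Horner steps 2 → 0 → 2, so m(6) = 2.
  α_4 = 5: Horner steps 2 → 5 → 6, so m(5) = 6.
  α_5 = 1: Horner steps 2 → 4 → 6, so m(1) = 6.
Codeword c = [0, 0, 2, 6, 6] ∈ F_7^5.


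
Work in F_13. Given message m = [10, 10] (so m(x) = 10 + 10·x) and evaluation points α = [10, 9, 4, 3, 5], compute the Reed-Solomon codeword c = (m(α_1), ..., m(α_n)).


c = [6, 9, 11, 1, 8]

Message polynomial: m(x) = 10 + 10·x (mod 13).
For each evaluation point α_i, compute m(α_i) mod 13:
  α_1 = 10: Horner steps 10 → 6, so m(10) = 6.
  α_2 = 9: Horner steps 10 → 9, so m(9) = 9.
  α_3 = 4: Horner steps 10 → 11, so m(4) = 11.
  α_4 = 3: Horner steps 10 → 1, so m(3) = 1.
  α_5 = 5: Horner steps 10 → 8, so m(5) = 8.
Codeword c = [6, 9, 11, 1, 8] ∈ F_13^5.


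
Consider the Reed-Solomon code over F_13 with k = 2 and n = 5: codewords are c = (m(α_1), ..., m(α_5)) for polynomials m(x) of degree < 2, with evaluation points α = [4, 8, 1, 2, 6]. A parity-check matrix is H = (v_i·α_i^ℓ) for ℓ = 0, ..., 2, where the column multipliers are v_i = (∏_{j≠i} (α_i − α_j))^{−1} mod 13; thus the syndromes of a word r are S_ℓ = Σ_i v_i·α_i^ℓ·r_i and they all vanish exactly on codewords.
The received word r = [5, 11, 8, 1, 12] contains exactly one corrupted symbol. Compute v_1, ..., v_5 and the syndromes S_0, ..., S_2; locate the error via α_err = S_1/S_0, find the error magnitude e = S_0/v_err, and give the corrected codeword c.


S = (2, 8, 6), error at position 1, error magnitude e = 5, c = [0, 11, 8, 1, 12].

Step 1: column multipliers v_i = (∏_{j≠i}(α_i − α_j))^{−1} mod 13.
  i = 1 (α = 4): (4−8)(4−1)(4−2)(4−6) = (−4)·3·2·(−2) = 48 ≡ 9, so v_1 = 9^{−1} = 3 (mod 13).
  i = 2 (α = 8): (8−4)(8−1)(8−2)(8−6) = 4·7·6·2 = 336 ≡ 11, so v_2 = 11^{−1} = 6 (mod 13).
  i = 3 (α = 1): (1−4)(1−8)(1−2)(1−6) = (−3)·(−7)·(−1)·(−5) = 105 ≡ 1, so v_3 = 1^{−1} = 1 (mod 13).
  i = 4 (α = 2): (2−4)(2−8)(2−1)(2−6) = (−2)·(−6)·1·(−4) = −48 ≡ 4, so v_4 = 4^{−1} = 10 (mod 13).
  i = 5 (α = 6): (6−4)(6−8)(6−1)(6−2) = 2·(−2)·5·4 = −80 ≡ 11, so v_5 = 11^{−1} = 6 (mod 13).
  v = [3, 6, 1, 10, 6].
Step 2: syndromes of r = [5, 11, 8, 1, 12] (all sums mod 13).
  S_0 = Σ v_i r_i = 3·5 + 6·11 + 1·8 + 10·1 + 6·12 = 171 ≡ 2.
  S_1 = Σ v_i α_i r_i = 3·4·5 + 6·8·11 + 1·1·8 + 10·2·1 + 6·6·12 = 1048 ≡ 8.
  α_i^2 mod 13 = [3, 12, 1, 4, 10].
  S_2 = Σ v_i α_i^2 r_i = 3·3·5 + 6·12·11 + 1·1·8 + 10·4·1 + 6·10·12 = 1605 ≡ 6.
  S = (2, 8, 6) ≠ 0, so r is not a codeword (an error is present).
Step 3: locate the error. For a single error e at position i, S_ℓ = v_i·e·α_i^ℓ, so α_err = S_1/S_0.
  S_0^{−1} = 2^{−1} = 7 (mod 13), so α_err = 8·7 = 56 ≡ 4 = α_1. Error position i = 1.
  Consistency check: S_2/S_1 = 6·5 = 30 ≡ 4 = α_err ✓ (single-error assumption holds).
Step 4: error magnitude e = S_0/v_1 = S_0·∏_{j≠1}(α_1 − α_j) = 2·9 = 18 ≡ 5 (mod 13).
Step 5: correct position 1: c_1 = r_1 − e = 5 − 5 ≡ 0 (mod 13). Hence c = [0, 11, 8, 1, 12].
  Check: interpolating c through the α_i gives m(x) = 2 + 6·x (degree < 2) with m(α_i) = c_i for every i, so c is indeed a codeword.


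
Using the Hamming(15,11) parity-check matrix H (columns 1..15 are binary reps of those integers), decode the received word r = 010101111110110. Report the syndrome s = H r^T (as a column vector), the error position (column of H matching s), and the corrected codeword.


s = (0, 1, 0, 0)^T, error position = 4, corrected codeword c = 010001111110110

Compute s = H r^T mod 2 one row at a time:
  s_1 = 1 + 1 + 1 + 1 + 0 + 1 + 1 + 0 = 6 ≡ 0 (mod 2).
  s_2 = 1 + 0 + 1 + 1 + 0 + 1 + 1 + 0 = 5 ≡ 1 (mod 2).
  s_3 = 1 + 0 + 1 + 1 + 1 + 1 + 1 + 0 = 6 ≡ 0 (mod 2).
  s_4 = 0 + 0 + 0 + 1 + 1 + 1 + 1 + 0 = 4 ≡ 0 (mod 2).
s = (0, 1, 0, 0)^T — this equals column 4 of H (binary 0100), so error is at position 4.
Correct: flip bit 4 of r = 010101111110110 to get c = 010001111110110.


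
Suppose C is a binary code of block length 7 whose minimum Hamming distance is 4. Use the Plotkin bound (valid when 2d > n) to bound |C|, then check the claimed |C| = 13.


Plotkin bound M ≤ 8; given |C| = 13 > bound (violated).

Check applicability: 2d = 8, n = 7.
2d − n = 1 > 0, so Plotkin applies.
Compute d/(2d−n) = 4/1 ≈ 4.0000.
⌊d/(2d−n)⌋ = 4.
Plotkin bound: M ≤ 2·4 = 8.
Given |C| = 13, check: VIOLATED.
This |C| is above the Plotkin bound, so no binary code with n = 7, d = 4 and 13 codewords exists.


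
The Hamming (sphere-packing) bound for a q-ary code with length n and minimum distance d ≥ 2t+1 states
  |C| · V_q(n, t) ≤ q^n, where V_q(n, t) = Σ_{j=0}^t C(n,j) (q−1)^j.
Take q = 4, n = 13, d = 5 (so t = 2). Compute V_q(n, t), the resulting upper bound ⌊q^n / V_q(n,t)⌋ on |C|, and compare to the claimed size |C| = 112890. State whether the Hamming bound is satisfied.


V_q(n, t) = 742, q^n = 67108864, Hamming bound = 90443, |C| = 112890 > bound (violated).

Step 1: Compute V_q(n, t) = Σ_{j=0}^2 C(n, j) (q−1)^j.
  j = 0: C(13,0)·(3)^0 = 1·1 = 1.
  j = 1: C(13,1)·(3)^1 = 13·3 = 39.
  j = 2: C(13,2)·(3)^2 = 78·9 = 702.
  V_q(n, t) = 1 + 39 + 702 = 742.
Step 2: q^n = 4^13 = 67108864.
Step 3: Hamming bound ⌊q^n / V_q(n,t)⌋ = ⌊67108864/742⌋ = 90443.
Step 4: Compare |C| = 112890 to 90443: violated.
The claimed |C| lies above the Hamming bound, so no 4-ary code of length 13 with d ≥ 5 can have 112890 codewords.


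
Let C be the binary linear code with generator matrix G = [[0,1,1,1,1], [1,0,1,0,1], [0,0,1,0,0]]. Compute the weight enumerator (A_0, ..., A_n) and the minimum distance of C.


Weight distribution: A_0 = 1, A_1 = 1, A_2 = 1, A_3 = 3, A_4 = 2. Minimum distance d = 1.

Enumerate all 2^3 = 8 messages m ∈ F_2^3.
For each, compute codeword c = mG in F_2^5, then tally its weight.
  m = 000 → c = 00000, weight = 0.
  m = 100 → c = 01111, weight = 4.
  m = 010 → c = 10101, weight = 3.
  m = 110 → c = 11010, weight = 3.
  m = 001 → c = 00100, weight = 1.
  m = 101 → c = 01011, weight = 3.
  m = 011 → c = 10001, weight = 2.
  m = 111 → c = 11110, weight = 4.
Tally weights:
  weight 0: 1 codewords.
  weight 1: 1 codewords.
  weight 2: 1 codewords.
  weight 3: 3 codewords.
  weight 4: 2 codewords.
Minimum distance d = smallest w > 0 with A_w > 0 = 1.
Sanity: Σ A_w = 8 = 2^3 = 8 ✓.


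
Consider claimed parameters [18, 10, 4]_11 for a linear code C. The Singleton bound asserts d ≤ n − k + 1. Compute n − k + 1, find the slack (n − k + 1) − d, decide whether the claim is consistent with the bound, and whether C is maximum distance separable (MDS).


Singleton RHS = n − k + 1 = 9, slack = 5, bound satisfied, not MDS.

Singleton bound: d ≤ n − k + 1.
Here n = 18, k = 10, so n − k + 1 = 9.
Given d = 4, check d ≤ 9: YES.
Slack = (n − k + 1) − d = 5.
The code is NOT MDS (slack = 5 > 0).
Description: the claimed parameters are [18, 10, 4]_11; such a code would be non-MDS.


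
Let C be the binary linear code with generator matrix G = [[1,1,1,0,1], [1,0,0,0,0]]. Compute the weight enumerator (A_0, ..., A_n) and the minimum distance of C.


Weight distribution: A_0 = 1, A_1 = 1, A_3 = 1, A_4 = 1. Minimum distance d = 1.

Enumerate all 2^2 = 4 messages m ∈ F_2^2.
For each, compute codeword c = mG in F_2^5, then tally its weight.
  m = 00 → c = 00000, weight = 0.
  m = 10 → c = 11101, weight = 4.
  m = 01 → c = 10000, weight = 1.
  m = 11 → c = 01101, weight = 3.
Tally weights:
  weight 0: 1 codewords.
  weight 1: 1 codewords.
  weight 3: 1 codewords.
  weight 4: 1 codewords.
Minimum distance d = smallest w > 0 with A_w > 0 = 1.
Sanity: Σ A_w = 4 = 2^2 = 4 ✓.


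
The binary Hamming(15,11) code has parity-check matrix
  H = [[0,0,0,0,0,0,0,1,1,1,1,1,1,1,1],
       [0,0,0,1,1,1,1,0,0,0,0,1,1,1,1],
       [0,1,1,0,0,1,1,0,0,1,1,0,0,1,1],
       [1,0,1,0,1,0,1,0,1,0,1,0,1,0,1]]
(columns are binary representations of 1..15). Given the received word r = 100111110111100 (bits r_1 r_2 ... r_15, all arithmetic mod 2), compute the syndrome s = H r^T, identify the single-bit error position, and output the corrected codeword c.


s = (1, 0, 0, 1)^T, error position = 9, corrected codeword c = 100111111111100

Compute s = H r^T mod 2 one row at a time:
  s_1 = 1 + 0 + 1 + 1 + 1 + 1 + 0 + 0 = 5 ≡ 1 (mod 2).
  s_2 = 1 + 1 + 1 + 1 + 1 + 1 + 0 + 0 = 6 ≡ 0 (mod 2).
  s_3 = 0 + 0 + 1 + 1 + 1 + 1 + 0 + 0 = 4 ≡ 0 (mod 2).
  s_4 = 1 + 0 + 1 + 1 + 0 + 1 + 1 + 0 = 5 ≡ 1 (mod 2).
s = (1, 0, 0, 1)^T — this equals column 9 of H (binary 1001), so error is at position 9.
Correct: flip bit 9 of r = 100111110111100 to get c = 100111111111100.


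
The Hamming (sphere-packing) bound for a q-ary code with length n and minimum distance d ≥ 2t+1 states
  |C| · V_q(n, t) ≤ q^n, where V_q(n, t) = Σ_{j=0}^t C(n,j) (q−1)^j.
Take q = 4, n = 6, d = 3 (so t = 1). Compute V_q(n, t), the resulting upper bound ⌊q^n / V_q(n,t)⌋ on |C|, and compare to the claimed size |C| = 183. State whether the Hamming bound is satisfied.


V_q(n, t) = 19, q^n = 4096, Hamming bound = 215, |C| = 183 ≤ bound (satisfied).

Step 1: Compute V_q(n, t) = Σ_{j=0}^1 C(n, j) (q−1)^j.
  j = 0: C(6,0)·(3)^0 = 1·1 = 1.
  j = 1: C(6,1)·(3)^1 = 6·3 = 18.
  V_q(n, t) = 1 + 18 = 19.
Step 2: q^n = 4^6 = 4096.
Step 3: Hamming bound ⌊q^n / V_q(n,t)⌋ = ⌊4096/19⌋ = 215.
Step 4: Compare |C| = 183 to 215: satisfied.
The claimed |C| lies below the Hamming bound.


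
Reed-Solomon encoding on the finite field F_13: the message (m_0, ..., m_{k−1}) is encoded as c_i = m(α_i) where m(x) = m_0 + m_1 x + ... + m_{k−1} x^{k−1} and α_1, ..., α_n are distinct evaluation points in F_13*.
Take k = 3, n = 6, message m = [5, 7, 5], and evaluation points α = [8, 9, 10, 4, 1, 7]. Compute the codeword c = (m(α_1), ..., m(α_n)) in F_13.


c = [4, 5, 3, 9, 4, 0]

Message polynomial: m(x) = 5 + 7·x + 5·x^2 (mod 13).
For each evaluation point α_i, compute m(α_i) mod 13:
  α_1 = 8: Horner steps 5 → 8 → 4, so m(8) = 4.
  α_2 = 9: Horner steps 5 → 0 → 5, so m(9) = 5.
  α_3 = 10: Horner steps 5 → 5 → 3, so m(10) = 3.
  α_4 = 4: Horner steps 5 → 1 → 9, so m(4) = 9.
  α_5 = 1: Horner steps 5 → 12 → 4, so m(1) = 4.
  α_6 = 7: Horner steps 5 → 3 → 0, so m(7) = 0.
Codeword c = [4, 5, 3, 9, 4, 0] ∈ F_13^6.


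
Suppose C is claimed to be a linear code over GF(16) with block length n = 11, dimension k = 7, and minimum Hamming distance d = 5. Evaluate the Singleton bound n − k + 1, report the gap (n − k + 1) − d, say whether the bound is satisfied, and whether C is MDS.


Singleton RHS = n − k + 1 = 5, slack = 0, bound satisfied, MDS.

Singleton bound: d ≤ n − k + 1.
Here n = 11, k = 7, so n − k + 1 = 5.
Given d = 5, check d ≤ 5: YES.
Slack = (n − k + 1) − d = 0.
The code is MDS (slack = 0).
Description: the claimed parameters are [11, 7, 5]_16; such a code would be MDS (meets Singleton bound).


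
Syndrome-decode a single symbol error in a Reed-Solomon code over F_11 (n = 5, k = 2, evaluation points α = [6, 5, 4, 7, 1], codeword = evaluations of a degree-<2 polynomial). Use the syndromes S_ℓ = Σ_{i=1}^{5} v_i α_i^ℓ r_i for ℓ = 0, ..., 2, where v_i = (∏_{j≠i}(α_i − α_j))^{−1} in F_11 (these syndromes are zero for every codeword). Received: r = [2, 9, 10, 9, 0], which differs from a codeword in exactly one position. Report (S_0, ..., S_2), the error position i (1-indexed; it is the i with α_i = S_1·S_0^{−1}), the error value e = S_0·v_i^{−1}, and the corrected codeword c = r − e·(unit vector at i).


S = (10, 6, 8), error at position 2, error magnitude e = 3, c = [2, 6, 10, 9, 0].

Step 1: column multipliers v_i = (∏_{j≠i}(α_i − α_j))^{−1} mod 11.
  i = 1 (α = 6): (6−5)(6−4)(6−7)(6−1) = 1·2·(−1)·5 = −10 ≡ 1, so v_1 = 1^{−1} = 1 (mod 11).
  i = 2 (α = 5): (5−6)(5−4)(5−7)(5−1) = (−1)·1·(−2)·4 = 8 ≡ 8, so v_2 = 8^{−1} = 7 (mod 11).
  i = 3 (α = 4): (4−6)(4−5)(4−7)(4−1) = (−2)·(−1)·(−3)·3 = −18 ≡ 4, so v_3 = 4^{−1} = 3 (mod 11).
  i = 4 (α = 7): (7−6)(7−5)(7−4)(7−1) = 1·2·3·6 = 36 ≡ 3, so v_4 = 3^{−1} = 4 (mod 11).
  i = 5 (α = 1): (1−6)(1−5)(1−4)(1−7) = (−5)·(−4)·(−3)·(−6) = 360 ≡ 8, so v_5 = 8^{−1} = 7 (mod 11).
  v = [1, 7, 3, 4, 7].
Step 2: syndromes of r = [2, 9, 10, 9, 0] (all sums mod 11).
  S_0 = Σ v_i r_i = 1·2 + 7·9 + 3·10 + 4·9 + 7·0 = 131 ≡ 10.
  S_1 = Σ v_i α_i r_i = 1·6·2 + 7·5·9 + 3·4·10 + 4·7·9 + 7·1·0 = 699 ≡ 6.
  α_i^2 mod 11 = [3, 3, 5, 5, 1].
  S_2 = Σ v_i α_i^2 r_i = 1·3·2 + 7·3·9 + 3·5·10 + 4·5·9 + 7·1·0 = 525 ≡ 8.
  S = (10, 6, 8) ≠ 0, so r is not a codeword (an error is present).
Step 3: locate the error. For a single error e at position i, S_ℓ = v_i·e·α_i^ℓ, so α_err = S_1/S_0.
  S_0^{−1} = 10^{−1} = 10 (mod 11), so α_err = 6·10 = 60 ≡ 5 = α_2. Error position i = 2.
  Consistency check: S_2/S_1 = 8·2 = 16 ≡ 5 = α_err ✓ (single-error assumption holds).
Step 4: error magnitude e = S_0/v_2 = S_0·∏_{j≠2}(α_2 − α_j) = 10·8 = 80 ≡ 3 (mod 11).
Step 5: correct position 2: c_2 = r_2 − e = 9 − 3 ≡ 6 (mod 11). Hence c = [2, 6, 10, 9, 0].
  Check: interpolating c through the α_i gives m(x) = 4 + 7·x (degree < 2) with m(α_i) = c_i for every i, so c is indeed a codeword.


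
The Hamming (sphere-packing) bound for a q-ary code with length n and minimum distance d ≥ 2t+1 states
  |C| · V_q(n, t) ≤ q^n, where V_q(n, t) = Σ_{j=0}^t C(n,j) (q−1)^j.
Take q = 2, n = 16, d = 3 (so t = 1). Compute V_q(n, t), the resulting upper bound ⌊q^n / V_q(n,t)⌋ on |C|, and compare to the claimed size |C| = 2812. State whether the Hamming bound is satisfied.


V_q(n, t) = 17, q^n = 65536, Hamming bound = 3855, |C| = 2812 ≤ bound (satisfied).

Step 1: Compute V_q(n, t) = Σ_{j=0}^1 C(n, j) (q−1)^j.
  j = 0: C(16,0)·(1)^0 = 1·1 = 1.
  j = 1: C(16,1)·(1)^1 = 16·1 = 16.
  V_q(n, t) = 1 + 16 = 17.
Step 2: q^n = 2^16 = 65536.
Step 3: Hamming bound ⌊q^n / V_q(n,t)⌋ = ⌊65536/17⌋ = 3855.
Step 4: Compare |C| = 2812 to 3855: satisfied.
The claimed |C| lies below the Hamming bound.


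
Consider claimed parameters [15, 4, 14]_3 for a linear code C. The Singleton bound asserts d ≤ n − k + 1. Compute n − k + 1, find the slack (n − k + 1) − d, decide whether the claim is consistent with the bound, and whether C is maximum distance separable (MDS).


Singleton RHS = n − k + 1 = 12, slack = -2, bound violated (no such code; not MDS).

Singleton bound: d ≤ n − k + 1.
Here n = 15, k = 4, so n − k + 1 = 12.
Given d = 14, check d ≤ 12: NO.
Slack = (n − k + 1) − d = -2.
The slack is negative: d = 14 exceeds n − k + 1 = 12 by 2, so the Singleton bound is violated and no linear [15, 4, 14]_3 code can exist. In particular it is not MDS (MDS requires d = n − k + 1 exactly).
Description: the claimed parameters are [15, 4, 14]_3; such a code would be impossible (violates the Singleton bound).


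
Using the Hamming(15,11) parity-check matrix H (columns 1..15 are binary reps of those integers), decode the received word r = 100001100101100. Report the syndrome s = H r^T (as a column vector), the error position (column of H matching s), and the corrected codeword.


s = (1, 0, 1, 1)^T, error position = 11, corrected codeword c = 100001100111100

Compute s = H r^T mod 2 one row at a time:
  s_1 = 0 + 0 + 1 + 0 + 1 + 1 + 0 + 0 = 3 ≡ 1 (mod 2).
  s_2 = 0 + 0 + 1 + 1 + 1 + 1 + 0 + 0 = 4 ≡ 0 (mod 2).
  s_3 = 0 + 0 + 1 + 1 + 1 + 0 + 0 + 0 = 3 ≡ 1 (mod 2).
  s_4 = 1 + 0 + 0 + 1 + 0 + 0 + 1 + 0 = 3 ≡ 1 (mod 2).
s = (1, 0, 1, 1)^T — this equals column 11 of H (binary 1011), so error is at position 11.
Correct: flip bit 11 of r = 100001100101100 to get c = 100001100111100.


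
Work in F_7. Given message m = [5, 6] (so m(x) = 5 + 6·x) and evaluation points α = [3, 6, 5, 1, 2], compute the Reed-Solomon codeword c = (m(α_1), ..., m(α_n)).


c = [2, 6, 0, 4, 3]

Message polynomial: m(x) = 5 + 6·x (mod 7).
For each evaluation point α_i, compute m(α_i) mod 7:
  α_1 = 3: Horner steps 6 → 2, so m(3) = 2.
  α_2 = 6: Horner steps 6 → 6, so m(6) = 6.
  α_3 = 5: Horner steps 6 → 0, so m(5) = 0.
  α_4 = 1: Horner steps 6 → 4, so m(1) = 4.
  α_5 = 2: Horner steps 6 → 3, so m(2) = 3.
Codeword c = [2, 6, 0, 4, 3] ∈ F_7^5.
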